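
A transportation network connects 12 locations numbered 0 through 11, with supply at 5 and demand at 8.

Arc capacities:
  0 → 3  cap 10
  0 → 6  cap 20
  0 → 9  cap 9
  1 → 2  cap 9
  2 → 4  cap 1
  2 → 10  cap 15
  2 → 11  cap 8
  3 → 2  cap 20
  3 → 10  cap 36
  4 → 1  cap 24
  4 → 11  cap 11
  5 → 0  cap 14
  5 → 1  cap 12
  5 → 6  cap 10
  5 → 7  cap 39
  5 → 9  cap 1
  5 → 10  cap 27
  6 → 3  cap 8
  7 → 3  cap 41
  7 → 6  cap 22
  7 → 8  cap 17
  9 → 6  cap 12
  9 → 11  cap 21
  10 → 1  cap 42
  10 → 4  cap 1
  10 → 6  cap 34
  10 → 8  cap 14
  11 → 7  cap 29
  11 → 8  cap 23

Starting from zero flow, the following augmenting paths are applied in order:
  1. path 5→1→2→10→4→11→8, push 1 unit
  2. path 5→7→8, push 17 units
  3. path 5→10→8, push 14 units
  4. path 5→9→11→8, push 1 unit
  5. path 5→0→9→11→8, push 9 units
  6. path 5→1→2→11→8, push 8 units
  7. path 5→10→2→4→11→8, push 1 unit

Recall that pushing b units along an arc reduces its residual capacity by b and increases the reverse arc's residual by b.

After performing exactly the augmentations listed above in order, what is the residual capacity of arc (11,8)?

Residual capacity of (11,8): 3

after path 1 (5→1→2→10→4→11→8, push 1): res(11,8)=22
after path 2 (5→7→8, push 17): res(11,8)=22
after path 3 (5→10→8, push 14): res(11,8)=22
after path 4 (5→9→11→8, push 1): res(11,8)=21
after path 5 (5→0→9→11→8, push 9): res(11,8)=12
after path 6 (5→1→2→11→8, push 8): res(11,8)=4
after path 7 (5→10→2→4→11→8, push 1): res(11,8)=3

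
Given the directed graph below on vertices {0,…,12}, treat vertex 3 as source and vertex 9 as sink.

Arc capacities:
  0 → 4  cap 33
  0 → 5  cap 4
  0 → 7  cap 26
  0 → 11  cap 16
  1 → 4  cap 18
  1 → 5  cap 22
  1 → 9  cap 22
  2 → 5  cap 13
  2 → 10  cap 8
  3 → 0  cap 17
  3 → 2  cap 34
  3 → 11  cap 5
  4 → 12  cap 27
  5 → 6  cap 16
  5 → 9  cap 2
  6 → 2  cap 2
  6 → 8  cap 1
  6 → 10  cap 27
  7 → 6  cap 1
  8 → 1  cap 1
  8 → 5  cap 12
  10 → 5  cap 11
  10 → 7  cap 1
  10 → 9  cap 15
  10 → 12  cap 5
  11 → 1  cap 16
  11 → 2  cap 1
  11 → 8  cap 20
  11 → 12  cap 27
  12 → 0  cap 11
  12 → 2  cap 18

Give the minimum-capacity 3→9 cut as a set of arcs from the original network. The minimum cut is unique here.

Min-cut arcs: {(5,9), (8,1), (10,9), (11,1)} (total capacity 34)

augment #1: 3→0→5→9 push 2
augment #2: 3→2→10→9 push 8
augment #3: 3→11→1→9 push 5
augment #4: 3→0→11→1→9 push 11
augment #5: 3→0→5→6→10→9 push 2
augment #6: 3→0→7→6→10→9 push 1
augment #7: 3→0→11→8→1→9 push 1
augment #8: 3→2→5→6→10→9 push 4
max flow = 34; residual-reachable set from 3 gives S-side
cut edges (S→T): {(5,9), (8,1), (10,9), (11,1)} total cap 34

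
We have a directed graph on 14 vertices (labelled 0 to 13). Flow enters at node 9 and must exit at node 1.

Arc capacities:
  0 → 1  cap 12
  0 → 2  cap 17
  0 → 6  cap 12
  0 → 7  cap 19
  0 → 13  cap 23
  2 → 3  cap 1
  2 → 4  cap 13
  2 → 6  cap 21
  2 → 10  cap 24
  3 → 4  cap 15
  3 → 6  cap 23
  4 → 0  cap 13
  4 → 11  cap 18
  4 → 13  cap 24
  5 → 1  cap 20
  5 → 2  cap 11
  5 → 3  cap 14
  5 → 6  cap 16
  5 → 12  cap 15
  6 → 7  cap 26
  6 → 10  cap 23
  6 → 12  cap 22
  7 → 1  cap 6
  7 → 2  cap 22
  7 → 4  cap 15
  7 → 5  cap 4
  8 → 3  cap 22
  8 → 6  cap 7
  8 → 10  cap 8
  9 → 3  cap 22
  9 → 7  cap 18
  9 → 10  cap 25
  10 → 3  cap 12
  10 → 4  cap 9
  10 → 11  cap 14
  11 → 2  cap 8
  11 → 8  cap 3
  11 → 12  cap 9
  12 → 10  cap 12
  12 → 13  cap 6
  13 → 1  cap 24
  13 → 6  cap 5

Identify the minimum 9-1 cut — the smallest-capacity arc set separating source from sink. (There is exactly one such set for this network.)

augment #1: 9→7→1 push 6
augment #2: 9→7→5→1 push 4
augment #3: 9→3→4→0→1 push 12
augment #4: 9→3→4→13→1 push 3
augment #5: 9→7→4→13→1 push 8
augment #6: 9→10→4→13→1 push 9
augment #7: 9→3→6→12→13→1 push 4
max flow = 46; residual-reachable set from 9 gives S-side
cut edges (S→T): {(0,1), (7,1), (7,5), (13,1)} total cap 46

Min-cut arcs: {(0,1), (7,1), (7,5), (13,1)} (total capacity 46)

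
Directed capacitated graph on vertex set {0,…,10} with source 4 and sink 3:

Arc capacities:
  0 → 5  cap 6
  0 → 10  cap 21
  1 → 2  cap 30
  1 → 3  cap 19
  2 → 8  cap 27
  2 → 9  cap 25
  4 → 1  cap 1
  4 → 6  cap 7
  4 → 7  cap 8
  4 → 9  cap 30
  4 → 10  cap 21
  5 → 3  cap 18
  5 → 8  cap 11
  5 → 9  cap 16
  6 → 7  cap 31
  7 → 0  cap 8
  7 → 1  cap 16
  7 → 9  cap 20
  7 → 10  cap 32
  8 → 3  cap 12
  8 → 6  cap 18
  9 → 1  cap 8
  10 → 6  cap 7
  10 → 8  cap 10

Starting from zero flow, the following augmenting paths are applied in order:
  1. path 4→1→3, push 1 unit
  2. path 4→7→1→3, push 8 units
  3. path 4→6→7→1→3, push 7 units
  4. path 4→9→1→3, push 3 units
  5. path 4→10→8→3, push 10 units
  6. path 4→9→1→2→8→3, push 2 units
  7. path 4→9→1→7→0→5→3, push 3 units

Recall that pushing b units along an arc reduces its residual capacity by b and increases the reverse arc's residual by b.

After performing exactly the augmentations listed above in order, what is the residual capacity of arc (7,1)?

after path 1 (4→1→3, push 1): res(7,1)=16
after path 2 (4→7→1→3, push 8): res(7,1)=8
after path 3 (4→6→7→1→3, push 7): res(7,1)=1
after path 4 (4→9→1→3, push 3): res(7,1)=1
after path 5 (4→10→8→3, push 10): res(7,1)=1
after path 6 (4→9→1→2→8→3, push 2): res(7,1)=1
after path 7 (4→9→1→7→0→5→3, push 3): res(7,1)=4

Residual capacity of (7,1): 4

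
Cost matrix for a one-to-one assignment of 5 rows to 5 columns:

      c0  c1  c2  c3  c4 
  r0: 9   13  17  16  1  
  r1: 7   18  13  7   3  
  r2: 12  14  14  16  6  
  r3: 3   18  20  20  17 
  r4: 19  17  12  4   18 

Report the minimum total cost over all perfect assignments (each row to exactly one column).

optimal assignment: row0→col4 (cost 1), row1→col2 (cost 13), row2→col1 (cost 14), row3→col0 (cost 3), row4→col3 (cost 4)
total = 1 + 13 + 14 + 3 + 4 = 35

Minimum assignment cost: 35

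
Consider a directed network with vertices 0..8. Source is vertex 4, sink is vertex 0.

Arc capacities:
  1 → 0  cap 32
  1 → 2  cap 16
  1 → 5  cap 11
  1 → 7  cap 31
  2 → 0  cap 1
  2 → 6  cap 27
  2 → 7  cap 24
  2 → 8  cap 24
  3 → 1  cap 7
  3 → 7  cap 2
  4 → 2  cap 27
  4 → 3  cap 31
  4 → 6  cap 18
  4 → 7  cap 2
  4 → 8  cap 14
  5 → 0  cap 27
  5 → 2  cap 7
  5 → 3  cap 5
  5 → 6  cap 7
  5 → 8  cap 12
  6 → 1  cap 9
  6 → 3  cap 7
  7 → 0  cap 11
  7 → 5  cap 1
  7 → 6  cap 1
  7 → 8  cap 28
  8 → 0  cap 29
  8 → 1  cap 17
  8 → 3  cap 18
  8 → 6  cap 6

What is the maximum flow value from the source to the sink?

Maximum flow value: 61

augment #1: 4→2→0 bottleneck 1, total now 1
augment #2: 4→7→0 bottleneck 2, total now 3
augment #3: 4→8→0 bottleneck 14, total now 17
augment #4: 4→2→7→0 bottleneck 9, total now 26
augment #5: 4→2→8→0 bottleneck 15, total now 41
augment #6: 4→3→1→0 bottleneck 7, total now 48
augment #7: 4→6→1→0 bottleneck 9, total now 57
augment #8: 4→2→7→5→0 bottleneck 1, total now 58
augment #9: 4→2→8→1→0 bottleneck 1, total now 59
augment #10: 4→3→7→8→1→0 bottleneck 2, total now 61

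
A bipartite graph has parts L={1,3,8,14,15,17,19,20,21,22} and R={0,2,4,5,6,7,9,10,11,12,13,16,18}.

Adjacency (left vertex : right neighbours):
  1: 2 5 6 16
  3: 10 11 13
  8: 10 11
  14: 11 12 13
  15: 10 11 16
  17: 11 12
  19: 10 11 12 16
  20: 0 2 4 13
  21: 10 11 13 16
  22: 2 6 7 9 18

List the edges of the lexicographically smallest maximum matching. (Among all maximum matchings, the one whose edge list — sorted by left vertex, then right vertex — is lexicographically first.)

Lex-smallest maximum matching: {(1,2), (3,10), (8,11), (14,12), (15,16), (20,0), (21,13), (22,6)}

|M| = 8 (so the lex-smallest maximum matching has 8 edges)
process left vertices in ascending order; for each, take the smallest-labelled available neighbour that still permits 8 edges overall, or leave it unmatched if none does
lex-smallest matching: {1-2, 3-10, 8-11, 14-12, 15-16, 20-0, 21-13, 22-6}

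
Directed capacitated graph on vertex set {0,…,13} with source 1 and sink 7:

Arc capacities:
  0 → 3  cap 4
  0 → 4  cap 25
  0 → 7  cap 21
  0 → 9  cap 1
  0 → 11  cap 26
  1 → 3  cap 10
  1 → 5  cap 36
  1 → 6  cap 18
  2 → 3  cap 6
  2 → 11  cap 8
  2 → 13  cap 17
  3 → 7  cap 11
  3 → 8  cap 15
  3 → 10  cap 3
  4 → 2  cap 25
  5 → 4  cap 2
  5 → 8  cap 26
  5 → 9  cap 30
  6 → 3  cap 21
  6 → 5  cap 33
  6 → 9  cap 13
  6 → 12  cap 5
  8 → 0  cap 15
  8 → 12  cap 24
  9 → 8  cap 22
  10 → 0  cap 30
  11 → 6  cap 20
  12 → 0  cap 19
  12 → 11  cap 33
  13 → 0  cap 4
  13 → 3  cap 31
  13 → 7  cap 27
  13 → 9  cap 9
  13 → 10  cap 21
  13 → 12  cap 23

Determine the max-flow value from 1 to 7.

Maximum flow value: 49

augment #1: 1→3→7 bottleneck 10, total now 10
augment #2: 1→6→3→7 bottleneck 1, total now 11
augment #3: 1→5→8→0→7 bottleneck 15, total now 26
augment #4: 1→6→12→0→7 bottleneck 5, total now 31
augment #5: 1→5→4→2→13→7 bottleneck 2, total now 33
augment #6: 1→5→8→12→0→7 bottleneck 1, total now 34
augment #7: 1→5→8→12→0→4→2→13→7 bottleneck 10, total now 44
augment #8: 1→6→3→10→0→4→2→13→7 bottleneck 3, total now 47
augment #9: 1→5→9→8→12→0→4→2→13→7 bottleneck 2, total now 49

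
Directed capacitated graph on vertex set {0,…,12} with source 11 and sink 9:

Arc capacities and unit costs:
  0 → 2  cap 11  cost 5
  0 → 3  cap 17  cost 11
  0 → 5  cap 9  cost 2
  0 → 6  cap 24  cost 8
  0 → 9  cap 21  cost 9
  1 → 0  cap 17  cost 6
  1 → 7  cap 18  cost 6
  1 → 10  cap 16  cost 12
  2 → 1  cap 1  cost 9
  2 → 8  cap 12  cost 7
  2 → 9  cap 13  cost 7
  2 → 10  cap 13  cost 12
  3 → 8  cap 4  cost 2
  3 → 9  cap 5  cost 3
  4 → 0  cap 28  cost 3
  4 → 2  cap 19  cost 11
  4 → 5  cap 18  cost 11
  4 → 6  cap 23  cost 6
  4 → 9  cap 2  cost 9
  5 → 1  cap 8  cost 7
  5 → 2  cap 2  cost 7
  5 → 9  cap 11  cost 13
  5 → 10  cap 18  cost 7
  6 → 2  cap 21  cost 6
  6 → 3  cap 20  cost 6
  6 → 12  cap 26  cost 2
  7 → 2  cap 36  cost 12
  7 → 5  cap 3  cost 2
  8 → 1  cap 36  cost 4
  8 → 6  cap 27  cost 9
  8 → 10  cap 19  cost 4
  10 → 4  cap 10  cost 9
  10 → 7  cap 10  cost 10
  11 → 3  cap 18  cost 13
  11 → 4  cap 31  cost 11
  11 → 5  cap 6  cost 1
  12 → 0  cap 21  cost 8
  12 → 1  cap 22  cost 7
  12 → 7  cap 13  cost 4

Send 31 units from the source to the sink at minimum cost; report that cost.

Minimum cost for 31 units: 618

shortest-cost path #1: 11→5→9 push 6 @ unit cost 14 (adds 84)
shortest-cost path #2: 11→3→9 push 5 @ unit cost 16 (adds 80)
shortest-cost path #3: 11→4→9 push 2 @ unit cost 20 (adds 40)
shortest-cost path #4: 11→4→0→9 push 18 @ unit cost 23 (adds 414)
total cost = 618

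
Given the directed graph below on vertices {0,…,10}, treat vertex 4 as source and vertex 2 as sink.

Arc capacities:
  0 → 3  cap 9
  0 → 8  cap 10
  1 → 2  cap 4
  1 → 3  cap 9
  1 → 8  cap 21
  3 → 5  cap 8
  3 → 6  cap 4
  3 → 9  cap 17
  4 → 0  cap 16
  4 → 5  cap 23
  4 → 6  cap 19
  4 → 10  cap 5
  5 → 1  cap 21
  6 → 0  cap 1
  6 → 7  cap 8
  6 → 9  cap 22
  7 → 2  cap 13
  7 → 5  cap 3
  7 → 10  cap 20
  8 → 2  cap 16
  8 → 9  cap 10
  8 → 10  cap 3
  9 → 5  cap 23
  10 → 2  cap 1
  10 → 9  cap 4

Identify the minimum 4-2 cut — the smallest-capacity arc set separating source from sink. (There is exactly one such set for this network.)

Min-cut arcs: {(1,2), (6,7), (8,2), (10,2)} (total capacity 29)

augment #1: 4→10→2 push 1
augment #2: 4→0→8→2 push 10
augment #3: 4→5→1→2 push 4
augment #4: 4→6→7→2 push 8
augment #5: 4→5→1→8→2 push 6
max flow = 29; residual-reachable set from 4 gives S-side
cut edges (S→T): {(1,2), (6,7), (8,2), (10,2)} total cap 29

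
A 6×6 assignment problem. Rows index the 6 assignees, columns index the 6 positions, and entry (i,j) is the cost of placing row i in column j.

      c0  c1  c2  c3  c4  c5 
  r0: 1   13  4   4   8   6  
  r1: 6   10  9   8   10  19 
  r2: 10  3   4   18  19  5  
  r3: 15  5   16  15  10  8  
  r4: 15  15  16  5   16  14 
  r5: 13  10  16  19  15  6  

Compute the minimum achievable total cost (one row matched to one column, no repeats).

optimal assignment: row0→col0 (cost 1), row1→col4 (cost 10), row2→col2 (cost 4), row3→col1 (cost 5), row4→col3 (cost 5), row5→col5 (cost 6)
total = 1 + 10 + 4 + 5 + 5 + 6 = 31

Minimum assignment cost: 31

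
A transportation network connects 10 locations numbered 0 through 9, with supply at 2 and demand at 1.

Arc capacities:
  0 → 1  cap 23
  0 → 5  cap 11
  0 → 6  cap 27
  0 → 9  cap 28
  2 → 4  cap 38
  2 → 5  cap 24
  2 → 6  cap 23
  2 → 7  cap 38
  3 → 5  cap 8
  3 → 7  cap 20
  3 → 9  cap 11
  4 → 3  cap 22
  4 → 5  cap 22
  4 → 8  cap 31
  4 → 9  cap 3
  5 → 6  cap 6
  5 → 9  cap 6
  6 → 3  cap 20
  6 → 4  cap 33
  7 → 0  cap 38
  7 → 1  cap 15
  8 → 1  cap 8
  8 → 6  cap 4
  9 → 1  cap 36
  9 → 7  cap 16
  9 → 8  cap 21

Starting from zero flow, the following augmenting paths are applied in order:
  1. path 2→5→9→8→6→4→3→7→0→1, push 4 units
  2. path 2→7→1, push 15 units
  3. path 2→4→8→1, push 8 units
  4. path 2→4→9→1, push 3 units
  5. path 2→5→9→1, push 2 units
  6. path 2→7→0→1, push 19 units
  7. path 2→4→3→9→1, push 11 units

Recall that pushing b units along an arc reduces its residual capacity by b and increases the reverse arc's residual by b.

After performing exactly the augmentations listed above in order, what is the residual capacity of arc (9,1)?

after path 1 (2→5→9→8→6→4→3→7→0→1, push 4): res(9,1)=36
after path 2 (2→7→1, push 15): res(9,1)=36
after path 3 (2→4→8→1, push 8): res(9,1)=36
after path 4 (2→4→9→1, push 3): res(9,1)=33
after path 5 (2→5→9→1, push 2): res(9,1)=31
after path 6 (2→7→0→1, push 19): res(9,1)=31
after path 7 (2→4→3→9→1, push 11): res(9,1)=20

Residual capacity of (9,1): 20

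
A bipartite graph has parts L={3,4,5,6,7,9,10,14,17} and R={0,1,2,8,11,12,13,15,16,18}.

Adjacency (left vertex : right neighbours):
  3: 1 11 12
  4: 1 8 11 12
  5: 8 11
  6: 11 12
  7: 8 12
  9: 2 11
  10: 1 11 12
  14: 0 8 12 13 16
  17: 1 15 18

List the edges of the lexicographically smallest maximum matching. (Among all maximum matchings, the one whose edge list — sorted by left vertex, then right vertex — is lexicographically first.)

|M| = 7 (so the lex-smallest maximum matching has 7 edges)
process left vertices in ascending order; for each, take the smallest-labelled available neighbour that still permits 7 edges overall, or leave it unmatched if none does
lex-smallest matching: {3-1, 4-8, 5-11, 6-12, 9-2, 14-0, 17-15}

Lex-smallest maximum matching: {(3,1), (4,8), (5,11), (6,12), (9,2), (14,0), (17,15)}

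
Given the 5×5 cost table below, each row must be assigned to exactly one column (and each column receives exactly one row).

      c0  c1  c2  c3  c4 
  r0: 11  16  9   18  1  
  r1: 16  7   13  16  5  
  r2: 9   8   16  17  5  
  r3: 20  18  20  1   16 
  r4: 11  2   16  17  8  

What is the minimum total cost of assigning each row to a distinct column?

one of 2 optimal assignments: row0→col2 (cost 9), row1→col4 (cost 5), row2→col0 (cost 9), row3→col3 (cost 1), row4→col1 (cost 2)
total = 9 + 5 + 9 + 1 + 2 = 26

Minimum assignment cost: 26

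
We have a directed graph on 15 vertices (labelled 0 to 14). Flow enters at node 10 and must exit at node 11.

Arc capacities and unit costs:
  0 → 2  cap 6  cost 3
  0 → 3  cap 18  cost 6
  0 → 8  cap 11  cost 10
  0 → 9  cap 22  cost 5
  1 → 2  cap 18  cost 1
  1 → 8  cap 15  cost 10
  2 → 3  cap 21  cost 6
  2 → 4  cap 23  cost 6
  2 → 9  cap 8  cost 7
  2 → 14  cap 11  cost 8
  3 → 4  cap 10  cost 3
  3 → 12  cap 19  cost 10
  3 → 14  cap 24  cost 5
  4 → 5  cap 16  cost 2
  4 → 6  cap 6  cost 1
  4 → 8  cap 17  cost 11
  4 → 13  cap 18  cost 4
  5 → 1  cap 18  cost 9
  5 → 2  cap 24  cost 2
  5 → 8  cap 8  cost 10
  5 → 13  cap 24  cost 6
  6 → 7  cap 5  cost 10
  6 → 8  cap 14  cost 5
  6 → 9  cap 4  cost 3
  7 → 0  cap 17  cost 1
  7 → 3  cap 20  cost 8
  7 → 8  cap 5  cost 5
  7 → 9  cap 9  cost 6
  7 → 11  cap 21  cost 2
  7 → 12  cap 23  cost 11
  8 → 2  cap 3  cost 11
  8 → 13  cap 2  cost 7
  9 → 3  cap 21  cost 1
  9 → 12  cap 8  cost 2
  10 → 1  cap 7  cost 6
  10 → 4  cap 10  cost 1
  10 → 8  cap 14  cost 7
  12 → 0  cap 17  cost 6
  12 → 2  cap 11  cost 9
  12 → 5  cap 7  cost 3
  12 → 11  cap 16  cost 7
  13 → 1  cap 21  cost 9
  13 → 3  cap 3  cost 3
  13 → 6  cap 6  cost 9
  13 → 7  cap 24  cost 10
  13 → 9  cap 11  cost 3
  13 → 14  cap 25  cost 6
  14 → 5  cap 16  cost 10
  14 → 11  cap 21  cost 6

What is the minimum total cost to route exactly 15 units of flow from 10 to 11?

Minimum cost for 15 units: 257

shortest-cost path #1: 10→4→6→7→11 push 5 @ unit cost 14 (adds 70)
shortest-cost path #2: 10→4→6→9→12→11 push 1 @ unit cost 14 (adds 14)
shortest-cost path #3: 10→4→13→14→11 push 4 @ unit cost 17 (adds 68)
shortest-cost path #4: 10→1→2→14→11 push 5 @ unit cost 21 (adds 105)
total cost = 257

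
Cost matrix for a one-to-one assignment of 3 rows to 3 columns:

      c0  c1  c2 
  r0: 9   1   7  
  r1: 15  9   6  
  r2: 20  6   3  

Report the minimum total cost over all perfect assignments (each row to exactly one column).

optimal assignment: row0→col1 (cost 1), row1→col0 (cost 15), row2→col2 (cost 3)
total = 1 + 15 + 3 = 19

Minimum assignment cost: 19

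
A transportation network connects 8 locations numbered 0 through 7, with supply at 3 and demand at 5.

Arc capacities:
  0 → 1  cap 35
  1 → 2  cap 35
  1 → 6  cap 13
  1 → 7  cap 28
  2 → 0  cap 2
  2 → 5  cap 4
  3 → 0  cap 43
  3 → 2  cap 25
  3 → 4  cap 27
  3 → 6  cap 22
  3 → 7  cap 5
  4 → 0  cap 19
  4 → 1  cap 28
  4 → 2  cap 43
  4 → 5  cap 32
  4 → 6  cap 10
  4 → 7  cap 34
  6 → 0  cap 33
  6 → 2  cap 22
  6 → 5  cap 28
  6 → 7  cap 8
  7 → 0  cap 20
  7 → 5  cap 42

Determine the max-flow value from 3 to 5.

Maximum flow value: 93

augment #1: 3→2→5 bottleneck 4, total now 4
augment #2: 3→4→5 bottleneck 27, total now 31
augment #3: 3→6→5 bottleneck 22, total now 53
augment #4: 3→7→5 bottleneck 5, total now 58
augment #5: 3→0→1→6→5 bottleneck 6, total now 64
augment #6: 3→0→1→7→5 bottleneck 28, total now 92
augment #7: 3→0→1→6→7→5 bottleneck 1, total now 93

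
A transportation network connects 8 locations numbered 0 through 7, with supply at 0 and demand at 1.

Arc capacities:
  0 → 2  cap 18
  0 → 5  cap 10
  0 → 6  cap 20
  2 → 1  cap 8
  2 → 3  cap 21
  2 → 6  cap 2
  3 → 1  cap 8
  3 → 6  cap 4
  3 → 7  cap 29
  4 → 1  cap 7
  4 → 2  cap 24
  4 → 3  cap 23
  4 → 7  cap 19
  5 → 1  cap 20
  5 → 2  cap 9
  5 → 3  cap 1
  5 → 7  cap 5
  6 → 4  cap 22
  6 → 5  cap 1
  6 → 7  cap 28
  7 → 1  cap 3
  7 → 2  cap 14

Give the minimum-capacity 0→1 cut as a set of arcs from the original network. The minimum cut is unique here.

augment #1: 0→2→1 push 8
augment #2: 0→5→1 push 10
augment #3: 0→2→3→1 push 8
augment #4: 0→6→4→1 push 7
augment #5: 0→6→5→1 push 1
augment #6: 0→6→7→1 push 3
max flow = 37; residual-reachable set from 0 gives S-side
cut edges (S→T): {(0,5), (2,1), (3,1), (4,1), (6,5), (7,1)} total cap 37

Min-cut arcs: {(0,5), (2,1), (3,1), (4,1), (6,5), (7,1)} (total capacity 37)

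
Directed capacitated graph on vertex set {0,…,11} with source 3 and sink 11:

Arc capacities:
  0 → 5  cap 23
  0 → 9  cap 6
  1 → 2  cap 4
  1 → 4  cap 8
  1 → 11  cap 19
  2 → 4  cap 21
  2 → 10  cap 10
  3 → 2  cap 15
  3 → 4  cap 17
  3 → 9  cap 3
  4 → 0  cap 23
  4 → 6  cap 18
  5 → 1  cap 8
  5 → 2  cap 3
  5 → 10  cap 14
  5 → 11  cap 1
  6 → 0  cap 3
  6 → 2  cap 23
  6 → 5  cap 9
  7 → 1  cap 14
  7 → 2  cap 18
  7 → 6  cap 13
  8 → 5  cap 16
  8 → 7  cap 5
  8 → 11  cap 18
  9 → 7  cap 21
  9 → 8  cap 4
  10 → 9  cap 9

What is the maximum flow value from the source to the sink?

augment #1: 3→9→8→11 bottleneck 3, total now 3
augment #2: 3→4→0→5→11 bottleneck 1, total now 4
augment #3: 3→2→10→9→8→11 bottleneck 1, total now 5
augment #4: 3→4→0→5→1→11 bottleneck 8, total now 13
augment #5: 3→2→10→9→7→1→11 bottleneck 8, total now 21
augment #6: 3→4→0→9→7→1→11 bottleneck 3, total now 24

Maximum flow value: 24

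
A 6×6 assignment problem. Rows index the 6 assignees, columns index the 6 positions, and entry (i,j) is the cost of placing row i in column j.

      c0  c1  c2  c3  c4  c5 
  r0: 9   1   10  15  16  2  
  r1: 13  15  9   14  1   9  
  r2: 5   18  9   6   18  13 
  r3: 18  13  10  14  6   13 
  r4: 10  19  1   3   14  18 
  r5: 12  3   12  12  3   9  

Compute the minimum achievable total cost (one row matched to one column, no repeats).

optimal assignment: row0→col5 (cost 2), row1→col4 (cost 1), row2→col0 (cost 5), row3→col2 (cost 10), row4→col3 (cost 3), row5→col1 (cost 3)
total = 2 + 1 + 5 + 10 + 3 + 3 = 24

Minimum assignment cost: 24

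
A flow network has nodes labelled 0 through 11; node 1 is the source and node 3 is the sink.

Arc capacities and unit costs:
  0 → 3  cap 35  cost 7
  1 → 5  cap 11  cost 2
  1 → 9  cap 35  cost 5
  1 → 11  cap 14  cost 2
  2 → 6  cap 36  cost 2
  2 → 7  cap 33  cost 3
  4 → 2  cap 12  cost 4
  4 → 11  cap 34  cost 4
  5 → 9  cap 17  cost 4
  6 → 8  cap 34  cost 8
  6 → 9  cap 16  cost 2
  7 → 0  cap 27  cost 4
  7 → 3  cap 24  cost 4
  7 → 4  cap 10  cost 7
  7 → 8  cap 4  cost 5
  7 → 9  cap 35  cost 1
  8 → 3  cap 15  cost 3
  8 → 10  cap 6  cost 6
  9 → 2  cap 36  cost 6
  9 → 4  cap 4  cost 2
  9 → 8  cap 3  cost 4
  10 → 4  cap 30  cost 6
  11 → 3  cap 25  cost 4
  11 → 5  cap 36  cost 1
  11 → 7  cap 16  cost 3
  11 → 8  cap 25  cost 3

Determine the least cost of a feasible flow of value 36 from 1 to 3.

shortest-cost path #1: 1→11→3 push 14 @ unit cost 6 (adds 84)
shortest-cost path #2: 1→9→8→3 push 3 @ unit cost 12 (adds 36)
shortest-cost path #3: 1→9→4→11→3 push 4 @ unit cost 15 (adds 60)
shortest-cost path #4: 1→9→2→7→3 push 15 @ unit cost 18 (adds 270)
total cost = 450

Minimum cost for 36 units: 450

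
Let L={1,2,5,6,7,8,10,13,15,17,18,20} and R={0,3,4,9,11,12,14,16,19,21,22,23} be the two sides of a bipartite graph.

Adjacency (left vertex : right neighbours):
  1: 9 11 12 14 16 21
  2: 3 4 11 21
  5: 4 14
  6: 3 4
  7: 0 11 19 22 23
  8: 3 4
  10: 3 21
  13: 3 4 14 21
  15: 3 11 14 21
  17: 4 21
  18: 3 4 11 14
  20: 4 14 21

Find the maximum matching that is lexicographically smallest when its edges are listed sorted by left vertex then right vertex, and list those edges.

Lex-smallest maximum matching: {(1,9), (2,3), (5,4), (7,0), (10,21), (13,14), (15,11)}

|M| = 7 (so the lex-smallest maximum matching has 7 edges)
process left vertices in ascending order; for each, take the smallest-labelled available neighbour that still permits 7 edges overall, or leave it unmatched if none does
lex-smallest matching: {1-9, 2-3, 5-4, 7-0, 10-21, 13-14, 15-11}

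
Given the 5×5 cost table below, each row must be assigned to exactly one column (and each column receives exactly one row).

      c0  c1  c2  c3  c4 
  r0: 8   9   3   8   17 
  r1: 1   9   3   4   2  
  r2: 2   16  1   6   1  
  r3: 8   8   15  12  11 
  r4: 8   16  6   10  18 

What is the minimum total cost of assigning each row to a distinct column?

optimal assignment: row0→col2 (cost 3), row1→col0 (cost 1), row2→col4 (cost 1), row3→col1 (cost 8), row4→col3 (cost 10)
total = 3 + 1 + 1 + 8 + 10 = 23

Minimum assignment cost: 23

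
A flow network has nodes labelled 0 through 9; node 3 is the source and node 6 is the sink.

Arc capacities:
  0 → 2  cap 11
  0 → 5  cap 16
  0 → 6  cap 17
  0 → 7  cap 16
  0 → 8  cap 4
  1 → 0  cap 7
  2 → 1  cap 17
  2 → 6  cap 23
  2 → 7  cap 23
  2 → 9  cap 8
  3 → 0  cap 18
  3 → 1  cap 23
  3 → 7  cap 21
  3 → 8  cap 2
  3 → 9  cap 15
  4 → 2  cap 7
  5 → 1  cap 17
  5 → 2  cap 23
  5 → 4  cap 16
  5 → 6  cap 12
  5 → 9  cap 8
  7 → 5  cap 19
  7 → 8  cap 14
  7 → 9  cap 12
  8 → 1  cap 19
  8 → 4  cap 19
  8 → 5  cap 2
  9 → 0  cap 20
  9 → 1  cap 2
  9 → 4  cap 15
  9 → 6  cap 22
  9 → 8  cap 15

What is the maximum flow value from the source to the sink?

Maximum flow value: 63

augment #1: 3→0→6 bottleneck 17, total now 17
augment #2: 3→9→6 bottleneck 15, total now 32
augment #3: 3→0→2→6 bottleneck 1, total now 33
augment #4: 3→7→5→6 bottleneck 12, total now 45
augment #5: 3→7→9→6 bottleneck 7, total now 52
augment #6: 3→1→0→2→6 bottleneck 7, total now 59
augment #7: 3→7→5→2→6 bottleneck 2, total now 61
augment #8: 3→8→4→2→6 bottleneck 2, total now 63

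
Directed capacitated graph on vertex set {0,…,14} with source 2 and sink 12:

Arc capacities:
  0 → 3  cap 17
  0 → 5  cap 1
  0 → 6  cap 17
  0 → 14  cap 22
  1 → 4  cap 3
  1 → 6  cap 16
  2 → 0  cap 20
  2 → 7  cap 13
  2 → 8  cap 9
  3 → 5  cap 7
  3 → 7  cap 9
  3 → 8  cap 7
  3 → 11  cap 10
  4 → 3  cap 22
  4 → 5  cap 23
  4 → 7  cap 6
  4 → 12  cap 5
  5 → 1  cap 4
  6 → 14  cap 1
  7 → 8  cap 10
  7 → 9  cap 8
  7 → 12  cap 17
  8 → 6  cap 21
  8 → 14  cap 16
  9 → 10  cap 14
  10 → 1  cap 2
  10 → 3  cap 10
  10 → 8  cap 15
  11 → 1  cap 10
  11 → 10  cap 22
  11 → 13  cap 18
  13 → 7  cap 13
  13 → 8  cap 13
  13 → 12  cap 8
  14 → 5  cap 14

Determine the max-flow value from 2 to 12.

augment #1: 2→7→12 bottleneck 13, total now 13
augment #2: 2→0→3→7→12 bottleneck 4, total now 17
augment #3: 2→0→3→11→13→12 bottleneck 8, total now 25
augment #4: 2→0→5→1→4→12 bottleneck 1, total now 26
augment #5: 2→0→3→5→1→4→12 bottleneck 2, total now 28

Maximum flow value: 28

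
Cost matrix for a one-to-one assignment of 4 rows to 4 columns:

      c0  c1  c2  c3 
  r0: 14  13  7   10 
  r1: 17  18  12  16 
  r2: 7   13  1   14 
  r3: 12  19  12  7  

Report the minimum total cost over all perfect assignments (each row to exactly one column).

optimal assignment: row0→col1 (cost 13), row1→col0 (cost 17), row2→col2 (cost 1), row3→col3 (cost 7)
total = 13 + 17 + 1 + 7 = 38

Minimum assignment cost: 38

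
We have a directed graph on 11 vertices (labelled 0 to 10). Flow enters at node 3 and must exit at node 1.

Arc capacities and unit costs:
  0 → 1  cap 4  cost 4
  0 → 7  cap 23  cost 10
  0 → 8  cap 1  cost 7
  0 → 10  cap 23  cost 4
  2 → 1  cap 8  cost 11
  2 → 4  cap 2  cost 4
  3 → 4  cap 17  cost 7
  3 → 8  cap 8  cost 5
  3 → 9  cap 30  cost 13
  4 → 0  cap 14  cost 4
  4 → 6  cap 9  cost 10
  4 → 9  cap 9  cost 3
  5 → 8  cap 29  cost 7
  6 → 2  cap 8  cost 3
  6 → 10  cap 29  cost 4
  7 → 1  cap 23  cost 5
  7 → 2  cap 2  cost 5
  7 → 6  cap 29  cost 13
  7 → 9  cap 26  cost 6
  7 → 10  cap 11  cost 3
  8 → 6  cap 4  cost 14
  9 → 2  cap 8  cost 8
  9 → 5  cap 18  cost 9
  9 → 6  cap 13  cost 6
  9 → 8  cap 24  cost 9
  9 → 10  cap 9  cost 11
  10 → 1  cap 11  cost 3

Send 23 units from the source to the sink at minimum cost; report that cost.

shortest-cost path #1: 3→4→0→1 push 4 @ unit cost 15 (adds 60)
shortest-cost path #2: 3→4→0→10→1 push 10 @ unit cost 18 (adds 180)
shortest-cost path #3: 3→4→9→6→10→1 push 1 @ unit cost 23 (adds 23)
shortest-cost path #4: 3→4→9→2→1 push 2 @ unit cost 29 (adds 58)
shortest-cost path #5: 3→9→2→1 push 6 @ unit cost 32 (adds 192)
total cost = 513

Minimum cost for 23 units: 513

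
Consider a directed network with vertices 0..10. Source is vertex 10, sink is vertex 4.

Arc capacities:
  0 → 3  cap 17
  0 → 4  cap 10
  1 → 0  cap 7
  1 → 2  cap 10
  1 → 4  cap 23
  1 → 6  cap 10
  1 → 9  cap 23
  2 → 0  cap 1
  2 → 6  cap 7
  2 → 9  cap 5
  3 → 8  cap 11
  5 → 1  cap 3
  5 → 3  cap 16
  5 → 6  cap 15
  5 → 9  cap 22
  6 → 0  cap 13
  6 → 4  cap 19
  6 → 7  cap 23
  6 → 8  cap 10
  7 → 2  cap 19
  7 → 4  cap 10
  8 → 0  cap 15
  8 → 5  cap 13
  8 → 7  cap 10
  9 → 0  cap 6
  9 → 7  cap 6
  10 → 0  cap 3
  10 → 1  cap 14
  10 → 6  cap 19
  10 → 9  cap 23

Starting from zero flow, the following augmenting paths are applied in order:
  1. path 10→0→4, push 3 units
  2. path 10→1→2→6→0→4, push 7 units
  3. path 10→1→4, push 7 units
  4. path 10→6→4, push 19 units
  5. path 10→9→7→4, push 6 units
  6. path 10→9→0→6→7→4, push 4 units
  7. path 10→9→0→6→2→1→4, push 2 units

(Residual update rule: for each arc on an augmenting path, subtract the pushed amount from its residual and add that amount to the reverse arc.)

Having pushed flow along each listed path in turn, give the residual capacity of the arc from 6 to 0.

after path 1 (10→0→4, push 3): res(6,0)=13
after path 2 (10→1→2→6→0→4, push 7): res(6,0)=6
after path 3 (10→1→4, push 7): res(6,0)=6
after path 4 (10→6→4, push 19): res(6,0)=6
after path 5 (10→9→7→4, push 6): res(6,0)=6
after path 6 (10→9→0→6→7→4, push 4): res(6,0)=10
after path 7 (10→9→0→6→2→1→4, push 2): res(6,0)=12

Residual capacity of (6,0): 12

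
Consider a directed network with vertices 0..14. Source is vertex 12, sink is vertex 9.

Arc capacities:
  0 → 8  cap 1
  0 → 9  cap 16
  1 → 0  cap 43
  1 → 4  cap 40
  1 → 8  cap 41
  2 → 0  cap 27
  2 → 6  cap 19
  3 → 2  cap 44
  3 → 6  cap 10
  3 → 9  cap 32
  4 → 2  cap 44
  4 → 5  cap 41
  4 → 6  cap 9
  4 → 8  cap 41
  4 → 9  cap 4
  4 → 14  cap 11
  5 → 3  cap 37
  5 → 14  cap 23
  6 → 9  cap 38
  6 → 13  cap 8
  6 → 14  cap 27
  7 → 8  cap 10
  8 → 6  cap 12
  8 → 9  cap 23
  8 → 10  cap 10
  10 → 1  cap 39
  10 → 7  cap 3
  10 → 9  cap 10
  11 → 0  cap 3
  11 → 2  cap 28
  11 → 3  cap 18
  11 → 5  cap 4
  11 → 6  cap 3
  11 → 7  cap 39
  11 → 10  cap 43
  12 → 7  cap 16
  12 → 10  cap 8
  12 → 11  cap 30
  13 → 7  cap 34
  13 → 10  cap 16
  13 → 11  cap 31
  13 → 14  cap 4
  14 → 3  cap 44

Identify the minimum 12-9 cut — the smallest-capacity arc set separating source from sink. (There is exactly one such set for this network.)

augment #1: 12→10→9 push 8
augment #2: 12→7→8→9 push 10
augment #3: 12→11→0→9 push 3
augment #4: 12→11→3→9 push 18
augment #5: 12→11→6→9 push 3
augment #6: 12→11→10→9 push 2
augment #7: 12→11→2→0→9 push 4
max flow = 48; residual-reachable set from 12 gives S-side
cut edges (S→T): {(7,8), (12,10), (12,11)} total cap 48

Min-cut arcs: {(7,8), (12,10), (12,11)} (total capacity 48)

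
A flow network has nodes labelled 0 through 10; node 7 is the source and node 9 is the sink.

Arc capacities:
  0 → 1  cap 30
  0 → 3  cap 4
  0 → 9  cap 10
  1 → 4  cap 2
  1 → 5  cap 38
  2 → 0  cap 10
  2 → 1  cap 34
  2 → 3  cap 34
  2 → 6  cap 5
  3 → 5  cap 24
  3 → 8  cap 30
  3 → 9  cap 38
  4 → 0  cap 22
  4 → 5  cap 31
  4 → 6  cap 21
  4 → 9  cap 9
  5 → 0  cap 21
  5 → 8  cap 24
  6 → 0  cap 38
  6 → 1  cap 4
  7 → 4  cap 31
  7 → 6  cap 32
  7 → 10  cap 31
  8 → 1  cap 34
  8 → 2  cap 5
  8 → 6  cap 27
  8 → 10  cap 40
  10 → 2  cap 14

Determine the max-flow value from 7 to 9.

augment #1: 7→4→9 bottleneck 9, total now 9
augment #2: 7→4→0→9 bottleneck 10, total now 19
augment #3: 7→4→0→3→9 bottleneck 4, total now 23
augment #4: 7→10→2→3→9 bottleneck 14, total now 37
augment #5: 7→4→5→8→2→3→9 bottleneck 5, total now 42

Maximum flow value: 42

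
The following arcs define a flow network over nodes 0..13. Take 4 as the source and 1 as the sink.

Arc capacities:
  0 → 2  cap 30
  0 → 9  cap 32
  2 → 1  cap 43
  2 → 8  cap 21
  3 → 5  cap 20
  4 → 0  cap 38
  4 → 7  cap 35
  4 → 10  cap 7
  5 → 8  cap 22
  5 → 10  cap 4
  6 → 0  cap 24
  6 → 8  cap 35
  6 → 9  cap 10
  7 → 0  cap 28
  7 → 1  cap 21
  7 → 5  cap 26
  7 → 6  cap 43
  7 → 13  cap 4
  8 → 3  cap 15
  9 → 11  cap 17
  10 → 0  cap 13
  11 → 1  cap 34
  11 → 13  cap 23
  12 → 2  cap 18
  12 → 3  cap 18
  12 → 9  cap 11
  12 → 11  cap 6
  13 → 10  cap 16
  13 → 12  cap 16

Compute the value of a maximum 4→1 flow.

Maximum flow value: 72

augment #1: 4→7→1 bottleneck 21, total now 21
augment #2: 4→0→2→1 bottleneck 30, total now 51
augment #3: 4→0→9→11→1 bottleneck 8, total now 59
augment #4: 4→7→0→9→11→1 bottleneck 9, total now 68
augment #5: 4→7→13→12→2→1 bottleneck 4, total now 72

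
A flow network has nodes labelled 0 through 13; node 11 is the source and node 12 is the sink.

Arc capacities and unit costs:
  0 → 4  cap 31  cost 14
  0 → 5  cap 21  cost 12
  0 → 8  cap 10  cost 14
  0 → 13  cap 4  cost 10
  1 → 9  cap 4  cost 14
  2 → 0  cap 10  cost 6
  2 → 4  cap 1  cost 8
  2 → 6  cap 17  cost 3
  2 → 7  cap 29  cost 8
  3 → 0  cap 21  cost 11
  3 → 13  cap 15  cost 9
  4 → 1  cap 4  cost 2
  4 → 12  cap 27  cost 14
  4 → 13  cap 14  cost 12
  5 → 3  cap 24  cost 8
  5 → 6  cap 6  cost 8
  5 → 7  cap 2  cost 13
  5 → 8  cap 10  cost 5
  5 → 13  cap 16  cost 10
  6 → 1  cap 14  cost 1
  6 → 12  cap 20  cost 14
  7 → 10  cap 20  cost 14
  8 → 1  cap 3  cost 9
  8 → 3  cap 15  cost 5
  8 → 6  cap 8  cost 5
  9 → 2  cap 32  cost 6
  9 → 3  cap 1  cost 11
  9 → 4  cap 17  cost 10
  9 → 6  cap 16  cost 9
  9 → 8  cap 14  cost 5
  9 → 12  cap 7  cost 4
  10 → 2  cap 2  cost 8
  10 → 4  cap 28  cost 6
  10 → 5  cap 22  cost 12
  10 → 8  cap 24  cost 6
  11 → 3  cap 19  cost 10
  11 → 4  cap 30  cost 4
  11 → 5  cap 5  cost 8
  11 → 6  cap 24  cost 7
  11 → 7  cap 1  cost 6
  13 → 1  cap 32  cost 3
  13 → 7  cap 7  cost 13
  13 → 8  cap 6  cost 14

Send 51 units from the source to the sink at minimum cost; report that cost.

Minimum cost for 51 units: 1004

shortest-cost path #1: 11→4→12 push 27 @ unit cost 18 (adds 486)
shortest-cost path #2: 11→6→12 push 20 @ unit cost 21 (adds 420)
shortest-cost path #3: 11→4→1→9→12 push 3 @ unit cost 24 (adds 72)
shortest-cost path #4: 11→6→1→9→12 push 1 @ unit cost 26 (adds 26)
total cost = 1004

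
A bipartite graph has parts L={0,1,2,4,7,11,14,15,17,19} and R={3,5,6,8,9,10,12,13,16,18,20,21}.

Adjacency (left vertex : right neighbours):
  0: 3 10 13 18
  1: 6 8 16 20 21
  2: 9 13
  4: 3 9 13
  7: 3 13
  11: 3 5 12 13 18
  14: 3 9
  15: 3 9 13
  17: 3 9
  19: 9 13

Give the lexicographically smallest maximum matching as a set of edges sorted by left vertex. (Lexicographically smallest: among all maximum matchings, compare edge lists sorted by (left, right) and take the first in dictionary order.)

|M| = 6 (so the lex-smallest maximum matching has 6 edges)
process left vertices in ascending order; for each, take the smallest-labelled available neighbour that still permits 6 edges overall, or leave it unmatched if none does
lex-smallest matching: {0-10, 1-6, 2-9, 4-3, 7-13, 11-5}

Lex-smallest maximum matching: {(0,10), (1,6), (2,9), (4,3), (7,13), (11,5)}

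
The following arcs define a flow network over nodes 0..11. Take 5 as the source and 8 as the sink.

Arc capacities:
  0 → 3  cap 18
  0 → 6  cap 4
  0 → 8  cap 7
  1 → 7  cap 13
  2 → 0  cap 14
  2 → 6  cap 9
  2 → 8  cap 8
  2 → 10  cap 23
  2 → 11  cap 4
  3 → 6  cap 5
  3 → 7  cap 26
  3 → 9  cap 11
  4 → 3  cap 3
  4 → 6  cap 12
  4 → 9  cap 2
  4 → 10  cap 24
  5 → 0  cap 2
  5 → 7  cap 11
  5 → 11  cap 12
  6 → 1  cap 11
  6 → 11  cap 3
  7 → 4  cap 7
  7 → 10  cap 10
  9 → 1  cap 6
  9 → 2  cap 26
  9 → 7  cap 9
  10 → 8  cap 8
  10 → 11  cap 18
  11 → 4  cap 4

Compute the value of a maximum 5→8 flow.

Maximum flow value: 15

augment #1: 5→0→8 bottleneck 2, total now 2
augment #2: 5→7→10→8 bottleneck 8, total now 10
augment #3: 5→7→4→9→2→8 bottleneck 2, total now 12
augment #4: 5→7→4→3→9→2→8 bottleneck 1, total now 13
augment #5: 5→11→4→3→9→2→8 bottleneck 2, total now 15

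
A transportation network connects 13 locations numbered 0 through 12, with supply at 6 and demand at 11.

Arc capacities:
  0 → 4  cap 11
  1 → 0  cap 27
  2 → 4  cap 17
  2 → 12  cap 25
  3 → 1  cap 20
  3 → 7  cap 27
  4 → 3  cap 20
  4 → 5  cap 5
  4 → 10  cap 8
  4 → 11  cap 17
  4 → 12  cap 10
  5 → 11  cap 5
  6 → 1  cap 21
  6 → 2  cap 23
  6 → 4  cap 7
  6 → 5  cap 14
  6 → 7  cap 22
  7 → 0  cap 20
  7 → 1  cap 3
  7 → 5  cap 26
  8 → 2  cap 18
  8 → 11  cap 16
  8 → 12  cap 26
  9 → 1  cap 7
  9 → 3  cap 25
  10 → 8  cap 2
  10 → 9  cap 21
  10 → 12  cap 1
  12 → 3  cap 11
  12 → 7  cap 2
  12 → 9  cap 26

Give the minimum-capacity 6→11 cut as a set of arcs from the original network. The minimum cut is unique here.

augment #1: 6→4→11 push 7
augment #2: 6→5→11 push 5
augment #3: 6→2→4→11 push 10
augment #4: 6→2→4→10→8→11 push 2
max flow = 24; residual-reachable set from 6 gives S-side
cut edges (S→T): {(4,11), (5,11), (10,8)} total cap 24

Min-cut arcs: {(4,11), (5,11), (10,8)} (total capacity 24)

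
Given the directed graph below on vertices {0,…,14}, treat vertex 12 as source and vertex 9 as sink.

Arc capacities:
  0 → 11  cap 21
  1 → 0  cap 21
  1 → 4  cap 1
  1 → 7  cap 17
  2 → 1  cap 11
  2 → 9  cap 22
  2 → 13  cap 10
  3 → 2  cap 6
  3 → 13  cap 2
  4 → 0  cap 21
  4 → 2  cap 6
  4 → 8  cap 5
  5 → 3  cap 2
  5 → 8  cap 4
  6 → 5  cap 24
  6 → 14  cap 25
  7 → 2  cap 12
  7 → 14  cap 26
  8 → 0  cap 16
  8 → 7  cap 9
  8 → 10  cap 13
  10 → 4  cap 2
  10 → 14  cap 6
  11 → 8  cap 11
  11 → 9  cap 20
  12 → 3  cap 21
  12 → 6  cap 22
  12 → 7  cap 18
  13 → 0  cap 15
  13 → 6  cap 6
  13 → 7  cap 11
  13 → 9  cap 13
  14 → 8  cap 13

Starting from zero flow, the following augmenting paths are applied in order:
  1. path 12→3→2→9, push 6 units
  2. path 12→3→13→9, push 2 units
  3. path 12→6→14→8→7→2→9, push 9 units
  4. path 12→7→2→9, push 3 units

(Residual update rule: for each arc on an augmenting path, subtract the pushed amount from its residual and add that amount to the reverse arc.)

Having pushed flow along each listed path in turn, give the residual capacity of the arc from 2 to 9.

Residual capacity of (2,9): 4

after path 1 (12→3→2→9, push 6): res(2,9)=16
after path 2 (12→3→13→9, push 2): res(2,9)=16
after path 3 (12→6→14→8→7→2→9, push 9): res(2,9)=7
after path 4 (12→7→2→9, push 3): res(2,9)=4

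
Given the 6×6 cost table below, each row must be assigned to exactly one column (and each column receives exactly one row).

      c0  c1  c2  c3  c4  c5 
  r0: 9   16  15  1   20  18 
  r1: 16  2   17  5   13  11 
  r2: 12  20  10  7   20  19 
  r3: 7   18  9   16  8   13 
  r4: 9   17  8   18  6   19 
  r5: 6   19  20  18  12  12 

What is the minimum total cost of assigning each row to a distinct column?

Minimum assignment cost: 38

one of 2 optimal assignments: row0→col3 (cost 1), row1→col1 (cost 2), row2→col2 (cost 10), row3→col0 (cost 7), row4→col4 (cost 6), row5→col5 (cost 12)
total = 1 + 2 + 10 + 7 + 6 + 12 = 38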